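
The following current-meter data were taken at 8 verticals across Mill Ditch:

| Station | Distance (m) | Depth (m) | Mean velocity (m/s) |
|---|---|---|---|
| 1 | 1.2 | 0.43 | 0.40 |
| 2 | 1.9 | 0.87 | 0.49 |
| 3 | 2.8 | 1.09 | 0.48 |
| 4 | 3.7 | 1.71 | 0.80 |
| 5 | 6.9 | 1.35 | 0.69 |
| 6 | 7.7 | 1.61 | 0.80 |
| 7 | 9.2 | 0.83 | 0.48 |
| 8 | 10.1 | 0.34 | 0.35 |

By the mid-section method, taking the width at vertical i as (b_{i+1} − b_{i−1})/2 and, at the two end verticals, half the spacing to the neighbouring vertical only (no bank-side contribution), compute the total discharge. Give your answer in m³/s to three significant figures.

7.55 m³/s

w_1 = (1.9 − 1.2)/2 = 0.35 m; q_1 = 0.40 × 0.43 × 0.35 = 0.06020 m³/s
w_2 = (2.8 − 1.2)/2 = 0.8 m; q_2 = 0.49 × 0.87 × 0.8 = 0.3410 m³/s
w_3 = (3.7 − 1.9)/2 = 0.9 m; q_3 = 0.48 × 1.09 × 0.9 = 0.4709 m³/s
w_4 = (6.9 − 2.8)/2 = 2.05 m; q_4 = 0.80 × 1.71 × 2.05 = 2.804 m³/s
w_5 = (7.7 − 3.7)/2 = 2 m; q_5 = 0.69 × 1.35 × 2 = 1.863 m³/s
w_6 = (9.2 − 6.9)/2 = 1.15 m; q_6 = 0.80 × 1.61 × 1.15 = 1.481 m³/s
w_7 = (10.1 − 7.7)/2 = 1.2 m; q_7 = 0.48 × 0.83 × 1.2 = 0.4781 m³/s
w_8 = (10.1 − 9.2)/2 = 0.45 m; q_8 = 0.35 × 0.34 × 0.45 = 0.05355 m³/s
Q = Σ qᵢ = 7.552 m³/s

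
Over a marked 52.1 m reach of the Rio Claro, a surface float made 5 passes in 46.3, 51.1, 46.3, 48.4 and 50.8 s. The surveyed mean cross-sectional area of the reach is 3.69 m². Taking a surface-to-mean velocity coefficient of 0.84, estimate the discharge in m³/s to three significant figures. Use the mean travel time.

t̄ = (46.3 + 51.1 + 46.3 + 48.4 + 50.8) / 5 = 48.58 s
v_surface = L / t̄ = 52.1 / 48.58 = 1.072 m/s
v_mean = 0.84 × 1.072 = 0.9009 m/s
Q = A × v_mean = 3.69 × 0.9009 = 3.324 m³/s

3.32 m³/s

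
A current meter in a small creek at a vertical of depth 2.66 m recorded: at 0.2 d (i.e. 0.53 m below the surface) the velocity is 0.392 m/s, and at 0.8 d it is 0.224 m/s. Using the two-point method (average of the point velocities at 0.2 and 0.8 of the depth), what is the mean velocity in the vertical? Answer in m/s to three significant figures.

0.308 m/s

v̄ = (0.392 + 0.224) / 2 = 0.3080 m/s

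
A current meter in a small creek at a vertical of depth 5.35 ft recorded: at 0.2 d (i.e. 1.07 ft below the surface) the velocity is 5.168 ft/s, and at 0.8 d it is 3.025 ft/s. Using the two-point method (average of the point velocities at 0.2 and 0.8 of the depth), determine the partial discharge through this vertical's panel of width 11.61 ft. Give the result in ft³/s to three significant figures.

v̄ = (5.168 + 3.025) / 2 = 4.097 ft/s
q = v̄ × d × w = 4.097 × 5.35 × 11.61 = 254.4 ft³/s

254 ft³/s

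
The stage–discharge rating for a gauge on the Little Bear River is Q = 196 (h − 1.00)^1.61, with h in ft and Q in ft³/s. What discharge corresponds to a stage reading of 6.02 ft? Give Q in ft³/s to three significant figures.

2630 ft³/s

Q = 196 × (6.02 − 1.00)^1.61 = 196 × 5.02^1.61 = 2633 ft³/s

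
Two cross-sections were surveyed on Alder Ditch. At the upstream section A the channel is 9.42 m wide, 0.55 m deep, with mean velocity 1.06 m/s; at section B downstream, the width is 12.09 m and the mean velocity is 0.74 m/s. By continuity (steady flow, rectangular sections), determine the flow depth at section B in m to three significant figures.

0.614 m

Q = A₁V₁ = (9.42×0.55) × 1.06 = 5.492 m³/s
d₂ = Q/(b₂ V₂) = 5.492/(12.09×0.74) = 0.6138 m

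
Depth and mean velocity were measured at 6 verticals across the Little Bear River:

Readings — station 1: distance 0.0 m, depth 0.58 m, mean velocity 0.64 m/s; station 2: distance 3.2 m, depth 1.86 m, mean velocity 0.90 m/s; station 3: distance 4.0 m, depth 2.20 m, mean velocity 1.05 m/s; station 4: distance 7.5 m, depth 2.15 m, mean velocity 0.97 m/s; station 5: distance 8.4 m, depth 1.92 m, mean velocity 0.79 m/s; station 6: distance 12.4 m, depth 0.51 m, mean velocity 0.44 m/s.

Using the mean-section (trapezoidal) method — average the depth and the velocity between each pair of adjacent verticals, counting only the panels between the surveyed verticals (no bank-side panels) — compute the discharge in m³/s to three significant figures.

16.9 m³/s

Panel 1-2: Δb = 3.2 m, d̄ = (0.58+1.86)/2 = 1.22, v̄ = (0.64+0.90)/2 = 0.77 → q = 3.2×1.22×0.77 = 3.006 m³/s
Panel 2-3: Δb = 0.8 m, d̄ = (1.86+2.20)/2 = 2.03, v̄ = (0.90+1.05)/2 = 0.975 → q = 0.8×2.03×0.975 = 1.583 m³/s
Panel 3-4: Δb = 3.5 m, d̄ = (2.20+2.15)/2 = 2.175, v̄ = (1.05+0.97)/2 = 1.01 → q = 3.5×2.175×1.01 = 7.689 m³/s
Panel 4-5: Δb = 0.9 m, d̄ = (2.15+1.92)/2 = 2.035, v̄ = (0.97+0.79)/2 = 0.88 → q = 0.9×2.035×0.88 = 1.612 m³/s
Panel 5-6: Δb = 4 m, d̄ = (1.92+0.51)/2 = 1.215, v̄ = (0.79+0.44)/2 = 0.615 → q = 4×1.215×0.615 = 2.989 m³/s
Q = Σ q = 16.88 m³/s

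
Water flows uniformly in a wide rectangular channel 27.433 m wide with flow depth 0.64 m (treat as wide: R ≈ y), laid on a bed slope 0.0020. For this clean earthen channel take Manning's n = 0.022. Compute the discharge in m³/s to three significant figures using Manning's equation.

A = b·y = 27.433 × 0.64 = 17.56 m²
Wide channel: R ≈ y = 0.64 m
Q = (1/n)·A·R^(2/3)·S^(1/2) = (1/0.022) × 17.56 × 0.6400^(2/3) × 0.0020^(1/2) = 26.51 m³/s

26.5 m³/s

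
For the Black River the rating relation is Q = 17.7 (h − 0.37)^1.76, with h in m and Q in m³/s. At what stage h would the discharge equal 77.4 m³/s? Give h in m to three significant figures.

h − h₀ = (Q/C)^(1/b) = (77.4/17.7)^(1/1.76) = 2.312 m
h = 0.37 + 2.312 = 2.682 m

2.68 m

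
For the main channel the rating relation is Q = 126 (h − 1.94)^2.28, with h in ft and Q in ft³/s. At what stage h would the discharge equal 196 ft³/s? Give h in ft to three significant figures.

3.15 ft

h − h₀ = (Q/C)^(1/b) = (196/126)^(1/2.28) = 1.214 ft
h = 1.94 + 1.214 = 3.154 ft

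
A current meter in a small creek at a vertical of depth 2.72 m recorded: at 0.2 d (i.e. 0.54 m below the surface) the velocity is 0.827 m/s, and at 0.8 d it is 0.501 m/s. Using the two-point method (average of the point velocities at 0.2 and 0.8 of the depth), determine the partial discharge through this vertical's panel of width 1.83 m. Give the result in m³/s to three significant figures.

3.31 m³/s

v̄ = (0.827 + 0.501) / 2 = 0.6640 m/s
q = v̄ × d × w = 0.6640 × 2.72 × 1.83 = 3.305 m³/s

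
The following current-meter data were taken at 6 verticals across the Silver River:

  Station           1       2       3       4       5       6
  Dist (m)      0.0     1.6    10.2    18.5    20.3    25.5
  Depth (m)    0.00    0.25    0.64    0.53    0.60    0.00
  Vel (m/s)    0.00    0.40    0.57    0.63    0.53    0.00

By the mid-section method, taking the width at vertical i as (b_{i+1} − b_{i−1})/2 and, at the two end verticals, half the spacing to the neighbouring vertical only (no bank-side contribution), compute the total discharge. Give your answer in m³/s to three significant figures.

w_2 = (10.2 − 0.0)/2 = 5.1 m; q_2 = 0.40 × 0.25 × 5.1 = 0.5100 m³/s
w_3 = (18.5 − 1.6)/2 = 8.45 m; q_3 = 0.57 × 0.64 × 8.45 = 3.083 m³/s
w_4 = (20.3 − 10.2)/2 = 5.05 m; q_4 = 0.63 × 0.53 × 5.05 = 1.686 m³/s
w_5 = (25.5 − 18.5)/2 = 3.5 m; q_5 = 0.53 × 0.60 × 3.5 = 1.113 m³/s
Stations 1, 6 contribute zero (depth or velocity is 0).
Q = Σ qᵢ = 6.392 m³/s

6.39 m³/s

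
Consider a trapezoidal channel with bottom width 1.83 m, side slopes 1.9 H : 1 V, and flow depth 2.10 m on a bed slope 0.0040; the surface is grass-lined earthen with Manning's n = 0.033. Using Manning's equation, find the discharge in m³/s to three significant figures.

25.4 m³/s

A = (b + z·y)·y = (1.83 + 1.9×2.10)×2.10 = 12.22 m²
P = b + 2y√(1+z²) = 1.83 + 2×2.10×√(1+1.9²) = 10.85 m
R = A/P = 12.22/10.85 = 1.127 m
Q = (1/n)·A·R^(2/3)·S^(1/2) = (1/0.033) × 12.22 × 1.127^(2/3) × 0.0040^(1/2) = 25.36 m³/s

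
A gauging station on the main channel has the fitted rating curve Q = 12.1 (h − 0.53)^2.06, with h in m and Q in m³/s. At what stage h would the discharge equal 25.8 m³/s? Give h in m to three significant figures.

1.97 m

h − h₀ = (Q/C)^(1/b) = (25.8/12.1)^(1/2.06) = 1.444 m
h = 0.53 + 1.444 = 1.974 m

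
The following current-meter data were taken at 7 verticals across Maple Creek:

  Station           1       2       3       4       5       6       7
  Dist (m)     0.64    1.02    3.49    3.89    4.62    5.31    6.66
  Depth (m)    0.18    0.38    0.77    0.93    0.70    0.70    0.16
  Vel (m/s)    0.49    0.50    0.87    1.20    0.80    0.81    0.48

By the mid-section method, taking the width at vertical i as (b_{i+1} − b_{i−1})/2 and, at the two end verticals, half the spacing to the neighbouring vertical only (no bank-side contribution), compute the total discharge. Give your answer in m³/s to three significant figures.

2.91 m³/s

w_1 = (1.02 − 0.64)/2 = 0.19 m; q_1 = 0.49 × 0.18 × 0.19 = 0.01676 m³/s
w_2 = (3.49 − 0.64)/2 = 1.425 m; q_2 = 0.50 × 0.38 × 1.425 = 0.2708 m³/s
w_3 = (3.89 − 1.02)/2 = 1.435 m; q_3 = 0.87 × 0.77 × 1.435 = 0.9613 m³/s
w_4 = (4.62 − 3.49)/2 = 0.565 m; q_4 = 1.20 × 0.93 × 0.565 = 0.6305 m³/s
w_5 = (5.31 − 3.89)/2 = 0.71 m; q_5 = 0.80 × 0.70 × 0.71 = 0.3976 m³/s
w_6 = (6.66 − 4.62)/2 = 1.02 m; q_6 = 0.81 × 0.70 × 1.02 = 0.5783 m³/s
w_7 = (6.66 − 5.31)/2 = 0.675 m; q_7 = 0.48 × 0.16 × 0.675 = 0.05184 m³/s
Q = Σ qᵢ = 2.907 m³/s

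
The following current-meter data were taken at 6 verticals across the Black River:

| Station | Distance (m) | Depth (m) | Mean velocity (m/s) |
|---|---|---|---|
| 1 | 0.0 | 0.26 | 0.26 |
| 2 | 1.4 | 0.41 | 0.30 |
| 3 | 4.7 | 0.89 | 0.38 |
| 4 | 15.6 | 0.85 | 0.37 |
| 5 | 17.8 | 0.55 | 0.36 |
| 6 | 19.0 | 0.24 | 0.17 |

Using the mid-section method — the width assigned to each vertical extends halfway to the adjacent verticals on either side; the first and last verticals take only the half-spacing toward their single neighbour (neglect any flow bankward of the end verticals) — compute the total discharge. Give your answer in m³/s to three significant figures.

5.16 m³/s

w_1 = (1.4 − 0.0)/2 = 0.7 m; q_1 = 0.26 × 0.26 × 0.7 = 0.04732 m³/s
w_2 = (4.7 − 0.0)/2 = 2.35 m; q_2 = 0.30 × 0.41 × 2.35 = 0.2891 m³/s
w_3 = (15.6 − 1.4)/2 = 7.1 m; q_3 = 0.38 × 0.89 × 7.1 = 2.401 m³/s
w_4 = (17.8 − 4.7)/2 = 6.55 m; q_4 = 0.37 × 0.85 × 6.55 = 2.060 m³/s
w_5 = (19.0 − 15.6)/2 = 1.7 m; q_5 = 0.36 × 0.55 × 1.7 = 0.3366 m³/s
w_6 = (19.0 − 17.8)/2 = 0.6 m; q_6 = 0.17 × 0.24 × 0.6 = 0.02448 m³/s
Q = Σ qᵢ = 5.159 m³/s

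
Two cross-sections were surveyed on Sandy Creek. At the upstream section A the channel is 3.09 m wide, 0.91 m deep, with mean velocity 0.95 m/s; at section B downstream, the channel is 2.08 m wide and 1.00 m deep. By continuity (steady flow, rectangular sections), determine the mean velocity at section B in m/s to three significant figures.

Q = A₁V₁ = (3.09×0.91) × 0.95 = 2.671 m³/s
A₂ = 2.08 × 1.00 = 2.080 m²
V₂ = Q/A₂ = 2.671/2.080 = 1.284 m/s

1.28 m/s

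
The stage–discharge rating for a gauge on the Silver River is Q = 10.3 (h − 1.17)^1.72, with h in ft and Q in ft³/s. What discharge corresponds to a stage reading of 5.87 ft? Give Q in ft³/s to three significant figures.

148 ft³/s

Q = 10.3 × (5.87 − 1.17)^1.72 = 10.3 × 4.7^1.72 = 147.5 ft³/s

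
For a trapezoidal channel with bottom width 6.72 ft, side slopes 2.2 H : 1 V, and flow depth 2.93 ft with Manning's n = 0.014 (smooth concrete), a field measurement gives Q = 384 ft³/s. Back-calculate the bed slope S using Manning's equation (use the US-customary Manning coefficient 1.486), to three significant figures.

0.00388

A = (b + z·y)·y = (6.72 + 2.2×2.93)×2.93 = 38.58 ft²
P = b + 2y√(1+z²) = 6.72 + 2×2.93×√(1+2.2²) = 20.88 ft
R = A/P = 38.58/20.88 = 1.847 ft
S = (Q·n / (1.486·A·R^(2/3)))² = (384×0.014 / (1.486×38.58×1.506))² = 0.003880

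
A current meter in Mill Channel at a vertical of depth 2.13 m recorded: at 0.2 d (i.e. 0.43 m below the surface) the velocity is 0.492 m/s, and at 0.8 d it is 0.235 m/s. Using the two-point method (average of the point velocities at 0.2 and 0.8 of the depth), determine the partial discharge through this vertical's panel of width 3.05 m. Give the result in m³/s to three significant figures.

v̄ = (0.492 + 0.235) / 2 = 0.3635 m/s
q = v̄ × d × w = 0.3635 × 2.13 × 3.05 = 2.361 m³/s

2.36 m³/s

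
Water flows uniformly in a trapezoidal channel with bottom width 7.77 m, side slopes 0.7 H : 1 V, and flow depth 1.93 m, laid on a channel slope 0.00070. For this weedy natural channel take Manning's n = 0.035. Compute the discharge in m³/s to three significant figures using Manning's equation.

A = (b + z·y)·y = (7.77 + 0.7×1.93)×1.93 = 17.60 m²
P = b + 2y√(1+z²) = 7.77 + 2×1.93×√(1+0.7²) = 12.48 m
R = A/P = 17.60/12.48 = 1.410 m
Q = (1/n)·A·R^(2/3)·S^(1/2) = (1/0.035) × 17.60 × 1.410^(2/3) × 0.00070^(1/2) = 16.74 m³/s

16.7 m³/s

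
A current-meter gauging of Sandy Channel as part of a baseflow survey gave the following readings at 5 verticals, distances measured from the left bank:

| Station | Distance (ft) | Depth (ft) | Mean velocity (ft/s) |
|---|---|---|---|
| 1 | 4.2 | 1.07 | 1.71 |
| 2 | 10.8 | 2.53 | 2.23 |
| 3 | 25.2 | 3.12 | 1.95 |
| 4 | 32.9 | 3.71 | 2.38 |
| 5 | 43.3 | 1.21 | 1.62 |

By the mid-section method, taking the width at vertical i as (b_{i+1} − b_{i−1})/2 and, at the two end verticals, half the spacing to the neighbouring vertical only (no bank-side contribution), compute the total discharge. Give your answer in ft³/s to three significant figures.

223 ft³/s

w_1 = (10.8 − 4.2)/2 = 3.3 ft; q_1 = 1.71 × 1.07 × 3.3 = 6.038 ft³/s
w_2 = (25.2 − 4.2)/2 = 10.5 ft; q_2 = 2.23 × 2.53 × 10.5 = 59.24 ft³/s
w_3 = (32.9 − 10.8)/2 = 11.05 ft; q_3 = 1.95 × 3.12 × 11.05 = 67.23 ft³/s
w_4 = (43.3 − 25.2)/2 = 9.05 ft; q_4 = 2.38 × 3.71 × 9.05 = 79.91 ft³/s
w_5 = (43.3 − 32.9)/2 = 5.2 ft; q_5 = 1.62 × 1.21 × 5.2 = 10.19 ft³/s
Q = Σ qᵢ = 222.6 ft³/s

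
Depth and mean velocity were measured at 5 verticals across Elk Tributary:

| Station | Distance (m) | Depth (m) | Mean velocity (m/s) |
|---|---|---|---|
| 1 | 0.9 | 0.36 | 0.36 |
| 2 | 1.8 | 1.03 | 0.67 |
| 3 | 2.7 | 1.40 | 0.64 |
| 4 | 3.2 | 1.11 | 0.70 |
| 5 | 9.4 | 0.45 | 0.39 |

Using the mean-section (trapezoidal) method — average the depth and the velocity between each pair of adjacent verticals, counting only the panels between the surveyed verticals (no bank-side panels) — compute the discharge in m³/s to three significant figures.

Panel 1-2: Δb = 0.9 m, d̄ = (0.36+1.03)/2 = 0.695, v̄ = (0.36+0.67)/2 = 0.515 → q = 0.9×0.695×0.515 = 0.3221 m³/s
Panel 2-3: Δb = 0.9 m, d̄ = (1.03+1.40)/2 = 1.215, v̄ = (0.67+0.64)/2 = 0.655 → q = 0.9×1.215×0.655 = 0.7162 m³/s
Panel 3-4: Δb = 0.5 m, d̄ = (1.40+1.11)/2 = 1.255, v̄ = (0.64+0.70)/2 = 0.67 → q = 0.5×1.255×0.67 = 0.4204 m³/s
Panel 4-5: Δb = 6.2 m, d̄ = (1.11+0.45)/2 = 0.78, v̄ = (0.70+0.39)/2 = 0.545 → q = 6.2×0.78×0.545 = 2.636 m³/s
Q = Σ q = 4.094 m³/s

4.09 m³/s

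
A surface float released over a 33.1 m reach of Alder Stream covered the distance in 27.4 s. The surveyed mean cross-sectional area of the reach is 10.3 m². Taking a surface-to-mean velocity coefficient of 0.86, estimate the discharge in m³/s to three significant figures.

10.7 m³/s

v_surface = L / t̄ = 33.1 / 27.4 = 1.208 m/s
v_mean = 0.86 × 1.208 = 1.039 m/s
Q = A × v_mean = 10.3 × 1.039 = 10.70 m³/s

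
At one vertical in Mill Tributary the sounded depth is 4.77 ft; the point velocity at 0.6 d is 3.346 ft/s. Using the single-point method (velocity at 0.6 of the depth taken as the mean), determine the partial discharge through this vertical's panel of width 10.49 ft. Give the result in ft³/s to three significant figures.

v̄ = v₀.₆ = 3.346 ft/s
q = v̄ × d × w = 3.346 × 4.77 × 10.49 = 167.4 ft³/s

167 ft³/s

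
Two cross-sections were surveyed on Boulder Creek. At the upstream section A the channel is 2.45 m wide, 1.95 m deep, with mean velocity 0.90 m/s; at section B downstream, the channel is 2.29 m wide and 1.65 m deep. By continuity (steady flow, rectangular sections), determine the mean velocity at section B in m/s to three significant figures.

Q = A₁V₁ = (2.45×1.95) × 0.90 = 4.300 m³/s
A₂ = 2.29 × 1.65 = 3.779 m²
V₂ = Q/A₂ = 4.300/3.779 = 1.138 m/s

1.14 m/s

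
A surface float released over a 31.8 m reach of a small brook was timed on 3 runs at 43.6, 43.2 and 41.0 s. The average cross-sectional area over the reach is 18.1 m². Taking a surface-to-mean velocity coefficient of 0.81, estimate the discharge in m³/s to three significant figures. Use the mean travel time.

t̄ = (43.6 + 43.2 + 41.0) / 3 = 42.6 s
v_surface = L / t̄ = 31.8 / 42.6 = 0.7465 m/s
v_mean = 0.81 × 0.7465 = 0.6046 m/s
Q = A × v_mean = 18.1 × 0.6046 = 10.94 m³/s

10.9 m³/s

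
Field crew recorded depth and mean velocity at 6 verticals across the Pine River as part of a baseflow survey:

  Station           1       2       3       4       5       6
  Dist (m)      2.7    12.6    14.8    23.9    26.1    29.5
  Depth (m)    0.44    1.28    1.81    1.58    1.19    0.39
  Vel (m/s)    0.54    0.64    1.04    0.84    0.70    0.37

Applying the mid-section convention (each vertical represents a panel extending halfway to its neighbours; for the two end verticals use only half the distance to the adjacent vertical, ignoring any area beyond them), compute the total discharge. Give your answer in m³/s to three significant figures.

26.8 m³/s

w_1 = (12.6 − 2.7)/2 = 4.95 m; q_1 = 0.54 × 0.44 × 4.95 = 1.176 m³/s
w_2 = (14.8 − 2.7)/2 = 6.05 m; q_2 = 0.64 × 1.28 × 6.05 = 4.956 m³/s
w_3 = (23.9 − 12.6)/2 = 5.65 m; q_3 = 1.04 × 1.81 × 5.65 = 10.64 m³/s
w_4 = (26.1 − 14.8)/2 = 5.65 m; q_4 = 0.84 × 1.58 × 5.65 = 7.499 m³/s
w_5 = (29.5 − 23.9)/2 = 2.8 m; q_5 = 0.70 × 1.19 × 2.8 = 2.332 m³/s
w_6 = (29.5 − 26.1)/2 = 1.7 m; q_6 = 0.37 × 0.39 × 1.7 = 0.2453 m³/s
Q = Σ qᵢ = 26.84 m³/s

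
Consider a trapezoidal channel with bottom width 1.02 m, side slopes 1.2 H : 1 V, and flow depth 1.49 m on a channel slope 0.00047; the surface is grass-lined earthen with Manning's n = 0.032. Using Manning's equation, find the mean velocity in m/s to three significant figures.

A = (b + z·y)·y = (1.02 + 1.2×1.49)×1.49 = 4.184 m²
P = b + 2y√(1+z²) = 1.02 + 2×1.49×√(1+1.2²) = 5.675 m
R = A/P = 4.184/5.675 = 0.7373 m
Q = (1/n)·A·R^(2/3)·S^(1/2) = (1/0.032) × 4.184 × 0.7373^(2/3) × 0.00047^(1/2) = 2.313 m³/s
V = Q/A = 2.313/4.184 = 0.5529 m/s

0.553 m/s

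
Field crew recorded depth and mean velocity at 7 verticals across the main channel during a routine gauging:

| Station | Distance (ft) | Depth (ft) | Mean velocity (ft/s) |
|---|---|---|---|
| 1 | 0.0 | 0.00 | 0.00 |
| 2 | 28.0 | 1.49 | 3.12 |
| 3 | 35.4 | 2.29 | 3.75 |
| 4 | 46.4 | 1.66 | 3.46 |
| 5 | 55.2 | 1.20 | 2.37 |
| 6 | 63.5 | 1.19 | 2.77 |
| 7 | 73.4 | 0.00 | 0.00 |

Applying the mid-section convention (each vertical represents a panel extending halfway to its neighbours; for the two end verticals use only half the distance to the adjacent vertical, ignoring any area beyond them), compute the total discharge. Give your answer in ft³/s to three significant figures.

w_2 = (35.4 − 0.0)/2 = 17.7 ft; q_2 = 3.12 × 1.49 × 17.7 = 82.28 ft³/s
w_3 = (46.4 − 28.0)/2 = 9.2 ft; q_3 = 3.75 × 2.29 × 9.2 = 79.01 ft³/s
w_4 = (55.2 − 35.4)/2 = 9.9 ft; q_4 = 3.46 × 1.66 × 9.9 = 56.86 ft³/s
w_5 = (63.5 − 46.4)/2 = 8.55 ft; q_5 = 2.37 × 1.20 × 8.55 = 24.32 ft³/s
w_6 = (73.4 − 55.2)/2 = 9.1 ft; q_6 = 2.77 × 1.19 × 9.1 = 30.00 ft³/s
Stations 1, 7 contribute zero (depth or velocity is 0).
Q = Σ qᵢ = 272.5 ft³/s

272 ft³/s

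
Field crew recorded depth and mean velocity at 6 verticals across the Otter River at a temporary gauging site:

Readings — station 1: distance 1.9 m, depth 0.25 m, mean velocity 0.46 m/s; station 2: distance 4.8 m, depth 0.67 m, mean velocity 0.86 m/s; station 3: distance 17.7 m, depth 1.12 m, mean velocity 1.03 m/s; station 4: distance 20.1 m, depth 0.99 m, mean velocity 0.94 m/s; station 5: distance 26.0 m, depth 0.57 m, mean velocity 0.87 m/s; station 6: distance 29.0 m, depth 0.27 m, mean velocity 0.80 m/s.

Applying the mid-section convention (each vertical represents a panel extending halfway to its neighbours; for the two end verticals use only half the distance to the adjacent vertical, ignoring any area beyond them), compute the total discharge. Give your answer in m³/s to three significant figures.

w_1 = (4.8 − 1.9)/2 = 1.45 m; q_1 = 0.46 × 0.25 × 1.45 = 0.1668 m³/s
w_2 = (17.7 − 1.9)/2 = 7.9 m; q_2 = 0.86 × 0.67 × 7.9 = 4.552 m³/s
w_3 = (20.1 − 4.8)/2 = 7.65 m; q_3 = 1.03 × 1.12 × 7.65 = 8.825 m³/s
w_4 = (26.0 − 17.7)/2 = 4.15 m; q_4 = 0.94 × 0.99 × 4.15 = 3.862 m³/s
w_5 = (29.0 − 20.1)/2 = 4.45 m; q_5 = 0.87 × 0.57 × 4.45 = 2.207 m³/s
w_6 = (29.0 − 26.0)/2 = 1.5 m; q_6 = 0.80 × 0.27 × 1.5 = 0.3240 m³/s
Q = Σ qᵢ = 19.94 m³/s

19.9 m³/s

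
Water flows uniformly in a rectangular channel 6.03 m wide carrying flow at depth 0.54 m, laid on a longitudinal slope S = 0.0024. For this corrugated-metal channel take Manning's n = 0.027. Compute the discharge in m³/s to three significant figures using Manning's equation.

3.51 m³/s

A = b·y = 6.03 × 0.54 = 3.256 m²
P = b + 2y = 6.03 + 2×0.54 = 7.110 m
R = A/P = 3.256/7.110 = 0.4580 m
Q = (1/n)·A·R^(2/3)·S^(1/2) = (1/0.027) × 3.256 × 0.4580^(2/3) × 0.0024^(1/2) = 3.510 m³/s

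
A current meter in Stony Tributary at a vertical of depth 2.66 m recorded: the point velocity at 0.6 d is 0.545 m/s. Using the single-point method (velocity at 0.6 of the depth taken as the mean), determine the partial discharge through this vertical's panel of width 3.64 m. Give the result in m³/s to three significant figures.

v̄ = v₀.₆ = 0.545 m/s
q = v̄ × d × w = 0.5450 × 2.66 × 3.64 = 5.277 m³/s

5.28 m³/s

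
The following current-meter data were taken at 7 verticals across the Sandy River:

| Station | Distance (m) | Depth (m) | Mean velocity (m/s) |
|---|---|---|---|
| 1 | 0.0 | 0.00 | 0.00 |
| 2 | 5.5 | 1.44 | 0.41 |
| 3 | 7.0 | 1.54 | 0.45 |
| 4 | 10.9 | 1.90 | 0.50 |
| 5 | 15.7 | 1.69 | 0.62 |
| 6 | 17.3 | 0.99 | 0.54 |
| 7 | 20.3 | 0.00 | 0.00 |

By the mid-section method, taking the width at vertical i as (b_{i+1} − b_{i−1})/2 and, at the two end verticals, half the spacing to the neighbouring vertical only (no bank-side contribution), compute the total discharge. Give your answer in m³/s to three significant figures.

12.7 m³/s

w_2 = (7.0 − 0.0)/2 = 3.5 m; q_2 = 0.41 × 1.44 × 3.5 = 2.066 m³/s
w_3 = (10.9 − 5.5)/2 = 2.7 m; q_3 = 0.45 × 1.54 × 2.7 = 1.871 m³/s
w_4 = (15.7 − 7.0)/2 = 4.35 m; q_4 = 0.50 × 1.90 × 4.35 = 4.133 m³/s
w_5 = (17.3 − 10.9)/2 = 3.2 m; q_5 = 0.62 × 1.69 × 3.2 = 3.353 m³/s
w_6 = (20.3 − 15.7)/2 = 2.3 m; q_6 = 0.54 × 0.99 × 2.3 = 1.230 m³/s
Stations 1, 7 contribute zero (depth or velocity is 0).
Q = Σ qᵢ = 12.65 m³/s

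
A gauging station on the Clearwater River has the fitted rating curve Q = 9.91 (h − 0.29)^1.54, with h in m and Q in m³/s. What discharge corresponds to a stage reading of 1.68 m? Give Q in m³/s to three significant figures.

Q = 9.91 × (1.68 − 0.29)^1.54 = 9.91 × 1.39^1.54 = 16.46 m³/s

16.5 m³/s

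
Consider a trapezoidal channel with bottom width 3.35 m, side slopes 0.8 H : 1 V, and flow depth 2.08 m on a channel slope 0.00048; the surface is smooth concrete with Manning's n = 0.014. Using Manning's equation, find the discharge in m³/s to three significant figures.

18.4 m³/s

A = (b + z·y)·y = (3.35 + 0.8×2.08)×2.08 = 10.43 m²
P = b + 2y√(1+z²) = 3.35 + 2×2.08×√(1+0.8²) = 8.677 m
R = A/P = 10.43/8.677 = 1.202 m
Q = (1/n)·A·R^(2/3)·S^(1/2) = (1/0.014) × 10.43 × 1.202^(2/3) × 0.00048^(1/2) = 18.45 m³/s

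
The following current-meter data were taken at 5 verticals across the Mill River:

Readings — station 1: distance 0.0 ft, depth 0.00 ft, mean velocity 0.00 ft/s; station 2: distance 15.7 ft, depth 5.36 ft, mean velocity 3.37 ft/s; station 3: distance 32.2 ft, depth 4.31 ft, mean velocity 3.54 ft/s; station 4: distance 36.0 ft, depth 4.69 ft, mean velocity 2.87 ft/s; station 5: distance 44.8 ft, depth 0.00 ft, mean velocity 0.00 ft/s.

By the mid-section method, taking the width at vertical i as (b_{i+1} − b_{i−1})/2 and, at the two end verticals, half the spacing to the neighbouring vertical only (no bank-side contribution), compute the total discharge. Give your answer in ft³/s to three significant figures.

530 ft³/s

w_2 = (32.2 − 0.0)/2 = 16.1 ft; q_2 = 3.37 × 5.36 × 16.1 = 290.8 ft³/s
w_3 = (36.0 − 15.7)/2 = 10.15 ft; q_3 = 3.54 × 4.31 × 10.15 = 154.9 ft³/s
w_4 = (44.8 − 32.2)/2 = 6.3 ft; q_4 = 2.87 × 4.69 × 6.3 = 84.80 ft³/s
Stations 1, 5 contribute zero (depth or velocity is 0).
Q = Σ qᵢ = 530.5 ft³/s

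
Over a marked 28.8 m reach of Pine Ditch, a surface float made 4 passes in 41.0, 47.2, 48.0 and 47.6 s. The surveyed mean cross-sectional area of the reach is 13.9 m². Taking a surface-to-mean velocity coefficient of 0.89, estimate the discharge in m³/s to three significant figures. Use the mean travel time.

7.75 m³/s

t̄ = (41.0 + 47.2 + 48.0 + 47.6) / 4 = 45.95 s
v_surface = L / t̄ = 28.8 / 45.95 = 0.6268 m/s
v_mean = 0.89 × 0.6268 = 0.5578 m/s
Q = A × v_mean = 13.9 × 0.5578 = 7.754 m³/s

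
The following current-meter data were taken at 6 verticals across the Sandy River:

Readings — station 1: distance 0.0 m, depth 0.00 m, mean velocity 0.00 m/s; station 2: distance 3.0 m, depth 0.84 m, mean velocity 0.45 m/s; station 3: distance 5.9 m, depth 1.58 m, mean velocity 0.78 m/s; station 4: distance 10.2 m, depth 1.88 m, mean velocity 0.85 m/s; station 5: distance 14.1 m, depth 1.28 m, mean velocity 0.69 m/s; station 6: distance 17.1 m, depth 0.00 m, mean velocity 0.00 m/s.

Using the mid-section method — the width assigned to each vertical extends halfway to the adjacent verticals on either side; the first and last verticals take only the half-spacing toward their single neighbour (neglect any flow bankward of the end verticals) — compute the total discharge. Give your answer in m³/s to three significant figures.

w_2 = (5.9 − 0.0)/2 = 2.95 m; q_2 = 0.45 × 0.84 × 2.95 = 1.115 m³/s
w_3 = (10.2 − 3.0)/2 = 3.6 m; q_3 = 0.78 × 1.58 × 3.6 = 4.437 m³/s
w_4 = (14.1 − 5.9)/2 = 4.1 m; q_4 = 0.85 × 1.88 × 4.1 = 6.552 m³/s
w_5 = (17.1 − 10.2)/2 = 3.45 m; q_5 = 0.69 × 1.28 × 3.45 = 3.047 m³/s
Stations 1, 6 contribute zero (depth or velocity is 0).
Q = Σ qᵢ = 15.15 m³/s

15.2 m³/s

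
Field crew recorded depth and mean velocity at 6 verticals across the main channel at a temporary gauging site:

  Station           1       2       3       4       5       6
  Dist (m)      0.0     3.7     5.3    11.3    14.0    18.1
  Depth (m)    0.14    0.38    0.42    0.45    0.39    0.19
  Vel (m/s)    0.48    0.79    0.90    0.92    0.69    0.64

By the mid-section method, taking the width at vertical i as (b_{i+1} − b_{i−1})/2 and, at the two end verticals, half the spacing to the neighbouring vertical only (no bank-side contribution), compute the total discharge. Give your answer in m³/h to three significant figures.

19200 m³/h

w_1 = (3.7 − 0.0)/2 = 1.85 m; q_1 = 0.48 × 0.14 × 1.85 = 0.1243 m³/s
w_2 = (5.3 − 0.0)/2 = 2.65 m; q_2 = 0.79 × 0.38 × 2.65 = 0.7955 m³/s
w_3 = (11.3 − 3.7)/2 = 3.8 m; q_3 = 0.90 × 0.42 × 3.8 = 1.436 m³/s
w_4 = (14.0 − 5.3)/2 = 4.35 m; q_4 = 0.92 × 0.45 × 4.35 = 1.801 m³/s
w_5 = (18.1 − 11.3)/2 = 3.4 m; q_5 = 0.69 × 0.39 × 3.4 = 0.9149 m³/s
w_6 = (18.1 − 14.0)/2 = 2.05 m; q_6 = 0.64 × 0.19 × 2.05 = 0.2493 m³/s
Q = Σ qᵢ = 5.321 m³/s
= 5.321 × 3600 = 19160 m³/h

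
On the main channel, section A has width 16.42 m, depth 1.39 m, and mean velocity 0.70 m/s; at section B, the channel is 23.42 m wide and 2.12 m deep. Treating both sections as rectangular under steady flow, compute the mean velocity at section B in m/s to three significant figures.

0.322 m/s

Q = A₁V₁ = (16.42×1.39) × 0.70 = 15.98 m³/s
A₂ = 23.42 × 2.12 = 49.65 m²
V₂ = Q/A₂ = 15.98/49.65 = 0.3218 m/s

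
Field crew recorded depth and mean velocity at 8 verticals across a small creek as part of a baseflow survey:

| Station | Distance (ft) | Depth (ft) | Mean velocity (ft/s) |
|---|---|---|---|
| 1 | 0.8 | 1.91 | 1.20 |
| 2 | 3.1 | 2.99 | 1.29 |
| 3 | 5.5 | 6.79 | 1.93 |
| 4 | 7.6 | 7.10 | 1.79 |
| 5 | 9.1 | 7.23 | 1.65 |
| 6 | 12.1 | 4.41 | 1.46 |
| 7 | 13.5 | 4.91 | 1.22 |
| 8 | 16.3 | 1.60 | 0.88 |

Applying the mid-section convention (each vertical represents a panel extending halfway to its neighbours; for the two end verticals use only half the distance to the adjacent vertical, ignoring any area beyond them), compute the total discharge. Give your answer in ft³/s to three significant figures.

w_1 = (3.1 − 0.8)/2 = 1.15 ft; q_1 = 1.20 × 1.91 × 1.15 = 2.636 ft³/s
w_2 = (5.5 − 0.8)/2 = 2.35 ft; q_2 = 1.29 × 2.99 × 2.35 = 9.064 ft³/s
w_3 = (7.6 − 3.1)/2 = 2.25 ft; q_3 = 1.93 × 6.79 × 2.25 = 29.49 ft³/s
w_4 = (9.1 − 5.5)/2 = 1.8 ft; q_4 = 1.79 × 7.10 × 1.8 = 22.88 ft³/s
w_5 = (12.1 − 7.6)/2 = 2.25 ft; q_5 = 1.65 × 7.23 × 2.25 = 26.84 ft³/s
w_6 = (13.5 − 9.1)/2 = 2.2 ft; q_6 = 1.46 × 4.41 × 2.2 = 14.16 ft³/s
w_7 = (16.3 − 12.1)/2 = 2.1 ft; q_7 = 1.22 × 4.91 × 2.1 = 12.58 ft³/s
w_8 = (16.3 − 13.5)/2 = 1.4 ft; q_8 = 0.88 × 1.60 × 1.4 = 1.971 ft³/s
Q = Σ qᵢ = 119.6 ft³/s

120 ft³/s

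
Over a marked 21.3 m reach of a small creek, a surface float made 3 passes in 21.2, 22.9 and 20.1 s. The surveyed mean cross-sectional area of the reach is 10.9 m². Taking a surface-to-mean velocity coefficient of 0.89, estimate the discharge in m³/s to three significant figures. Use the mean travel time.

t̄ = (21.2 + 22.9 + 20.1) / 3 = 21.4 s
v_surface = L / t̄ = 21.3 / 21.4 = 0.9953 m/s
v_mean = 0.89 × 0.9953 = 0.8858 m/s
Q = A × v_mean = 10.9 × 0.8858 = 9.656 m³/s

9.66 m³/s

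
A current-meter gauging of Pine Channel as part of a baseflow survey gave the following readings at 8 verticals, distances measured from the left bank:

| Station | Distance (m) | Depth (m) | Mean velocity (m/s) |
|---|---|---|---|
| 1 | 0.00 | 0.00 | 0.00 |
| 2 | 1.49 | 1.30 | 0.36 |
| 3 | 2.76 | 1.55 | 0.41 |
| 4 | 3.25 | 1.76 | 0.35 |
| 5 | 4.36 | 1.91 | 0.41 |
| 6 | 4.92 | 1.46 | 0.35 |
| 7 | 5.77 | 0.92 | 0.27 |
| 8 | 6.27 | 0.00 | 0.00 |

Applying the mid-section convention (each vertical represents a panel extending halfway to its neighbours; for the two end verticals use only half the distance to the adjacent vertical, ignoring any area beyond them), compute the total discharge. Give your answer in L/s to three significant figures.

2880 L/s

w_2 = (2.76 − 0.00)/2 = 1.38 m; q_2 = 0.36 × 1.30 × 1.38 = 0.6458 m³/s
w_3 = (3.25 − 1.49)/2 = 0.88 m; q_3 = 0.41 × 1.55 × 0.88 = 0.5592 m³/s
w_4 = (4.36 − 2.76)/2 = 0.8 m; q_4 = 0.35 × 1.76 × 0.8 = 0.4928 m³/s
w_5 = (4.92 − 3.25)/2 = 0.835 m; q_5 = 0.41 × 1.91 × 0.835 = 0.6539 m³/s
w_6 = (5.77 − 4.36)/2 = 0.705 m; q_6 = 0.35 × 1.46 × 0.705 = 0.3603 m³/s
w_7 = (6.27 − 4.92)/2 = 0.675 m; q_7 = 0.27 × 0.92 × 0.675 = 0.1677 m³/s
Stations 1, 8 contribute zero (depth or velocity is 0).
Q = Σ qᵢ = 2.880 m³/s
= 2.880 × 1000 = 2880 L/s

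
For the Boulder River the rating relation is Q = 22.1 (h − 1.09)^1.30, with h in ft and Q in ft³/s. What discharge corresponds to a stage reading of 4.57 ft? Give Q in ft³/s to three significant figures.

112 ft³/s

Q = 22.1 × (4.57 − 1.09)^1.30 = 22.1 × 3.48^1.30 = 111.8 ft³/s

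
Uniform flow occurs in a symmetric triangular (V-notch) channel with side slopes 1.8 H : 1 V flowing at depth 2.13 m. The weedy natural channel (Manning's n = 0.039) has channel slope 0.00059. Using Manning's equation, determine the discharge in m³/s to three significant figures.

A = z·y² = 1.8×2.13² = 8.166 m²
P = 2y√(1+z²) = 2×2.13×√(1+1.8²) = 8.772 m
R = A/P = 8.166/8.772 = 0.9310 m
Q = (1/n)·A·R^(2/3)·S^(1/2) = (1/0.039) × 8.166 × 0.9310^(2/3) × 0.00059^(1/2) = 4.849 m³/s

4.85 m³/s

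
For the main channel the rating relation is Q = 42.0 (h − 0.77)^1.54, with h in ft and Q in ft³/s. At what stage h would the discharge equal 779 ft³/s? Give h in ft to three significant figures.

h − h₀ = (Q/C)^(1/b) = (779/42.0)^(1/1.54) = 6.661 ft
h = 0.77 + 6.661 = 7.431 ft

7.43 ft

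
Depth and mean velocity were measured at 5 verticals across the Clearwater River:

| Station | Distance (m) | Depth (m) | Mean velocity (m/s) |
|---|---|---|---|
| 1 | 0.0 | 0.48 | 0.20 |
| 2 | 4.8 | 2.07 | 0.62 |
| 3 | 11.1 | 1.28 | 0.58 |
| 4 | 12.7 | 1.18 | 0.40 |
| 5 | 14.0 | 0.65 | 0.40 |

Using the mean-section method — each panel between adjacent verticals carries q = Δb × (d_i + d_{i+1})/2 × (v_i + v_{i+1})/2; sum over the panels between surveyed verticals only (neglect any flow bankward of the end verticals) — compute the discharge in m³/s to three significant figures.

Panel 1-2: Δb = 4.8 m, d̄ = (0.48+2.07)/2 = 1.275, v̄ = (0.20+0.62)/2 = 0.41 → q = 4.8×1.275×0.41 = 2.509 m³/s
Panel 2-3: Δb = 6.3 m, d̄ = (2.07+1.28)/2 = 1.675, v̄ = (0.62+0.58)/2 = 0.6 → q = 6.3×1.675×0.6 = 6.332 m³/s
Panel 3-4: Δb = 1.6 m, d̄ = (1.28+1.18)/2 = 1.23, v̄ = (0.58+0.40)/2 = 0.49 → q = 1.6×1.23×0.49 = 0.9643 m³/s
Panel 4-5: Δb = 1.3 m, d̄ = (1.18+0.65)/2 = 0.915, v̄ = (0.40+0.40)/2 = 0.4 → q = 1.3×0.915×0.4 = 0.4758 m³/s
Q = Σ q = 10.28 m³/s

10.3 m³/s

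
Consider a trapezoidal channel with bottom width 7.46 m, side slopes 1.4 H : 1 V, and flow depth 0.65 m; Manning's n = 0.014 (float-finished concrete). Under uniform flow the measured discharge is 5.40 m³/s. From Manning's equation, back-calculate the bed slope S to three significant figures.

A = (b + z·y)·y = (7.46 + 1.4×0.65)×0.65 = 5.441 m²
P = b + 2y√(1+z²) = 7.46 + 2×0.65×√(1+1.4²) = 9.697 m
R = A/P = 5.441/9.697 = 0.5611 m
S = (Q·n / (1·A·R^(2/3)))² = (5.40×0.014 / (1×5.441×0.6803))² = 0.0004173

0.000417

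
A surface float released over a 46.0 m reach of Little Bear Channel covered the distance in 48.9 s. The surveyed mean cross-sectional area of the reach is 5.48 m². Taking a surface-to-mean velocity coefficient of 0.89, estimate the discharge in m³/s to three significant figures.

4.59 m³/s

v_surface = L / t̄ = 46.0 / 48.9 = 0.9407 m/s
v_mean = 0.89 × 0.9407 = 0.8372 m/s
Q = A × v_mean = 5.48 × 0.8372 = 4.588 m³/s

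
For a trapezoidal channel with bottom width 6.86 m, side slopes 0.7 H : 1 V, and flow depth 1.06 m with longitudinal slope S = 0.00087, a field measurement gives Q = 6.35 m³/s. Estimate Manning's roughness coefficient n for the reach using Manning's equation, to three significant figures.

0.0337

A = (b + z·y)·y = (6.86 + 0.7×1.06)×1.06 = 8.058 m²
P = b + 2y√(1+z²) = 6.86 + 2×1.06×√(1+0.7²) = 9.448 m
R = A/P = 8.058/9.448 = 0.8529 m
n = (1/Q)·A·R^(2/3)·S^(1/2) = (1/6.35) × 8.058 × 0.8994 × 0.02950 = 0.03366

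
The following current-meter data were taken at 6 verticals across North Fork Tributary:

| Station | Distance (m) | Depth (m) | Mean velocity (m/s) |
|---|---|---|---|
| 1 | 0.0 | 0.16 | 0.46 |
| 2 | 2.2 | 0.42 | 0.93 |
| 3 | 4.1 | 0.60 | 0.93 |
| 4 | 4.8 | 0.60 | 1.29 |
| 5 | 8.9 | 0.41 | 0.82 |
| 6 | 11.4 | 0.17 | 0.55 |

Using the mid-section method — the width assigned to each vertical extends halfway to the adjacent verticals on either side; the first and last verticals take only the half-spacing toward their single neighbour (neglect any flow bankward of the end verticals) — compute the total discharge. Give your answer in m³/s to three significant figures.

4.69 m³/s

w_1 = (2.2 − 0.0)/2 = 1.1 m; q_1 = 0.46 × 0.16 × 1.1 = 0.08096 m³/s
w_2 = (4.1 − 0.0)/2 = 2.05 m; q_2 = 0.93 × 0.42 × 2.05 = 0.8007 m³/s
w_3 = (4.8 − 2.2)/2 = 1.3 m; q_3 = 0.93 × 0.60 × 1.3 = 0.7254 m³/s
w_4 = (8.9 − 4.1)/2 = 2.4 m; q_4 = 1.29 × 0.60 × 2.4 = 1.858 m³/s
w_5 = (11.4 − 4.8)/2 = 3.3 m; q_5 = 0.82 × 0.41 × 3.3 = 1.109 m³/s
w_6 = (11.4 − 8.9)/2 = 1.25 m; q_6 = 0.55 × 0.17 × 1.25 = 0.1169 m³/s
Q = Σ qᵢ = 4.691 m³/s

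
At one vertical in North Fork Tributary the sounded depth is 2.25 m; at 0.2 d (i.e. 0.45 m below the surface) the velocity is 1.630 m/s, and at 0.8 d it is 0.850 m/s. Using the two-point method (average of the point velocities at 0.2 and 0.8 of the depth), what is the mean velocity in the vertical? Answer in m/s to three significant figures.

1.24 m/s

v̄ = (1.630 + 0.850) / 2 = 1.240 m/s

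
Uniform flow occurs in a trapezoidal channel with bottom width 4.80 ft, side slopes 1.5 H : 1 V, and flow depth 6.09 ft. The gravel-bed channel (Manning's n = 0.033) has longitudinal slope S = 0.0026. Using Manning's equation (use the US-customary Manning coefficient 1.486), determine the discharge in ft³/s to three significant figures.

421 ft³/s

A = (b + z·y)·y = (4.80 + 1.5×6.09)×6.09 = 84.86 ft²
P = b + 2y√(1+z²) = 4.80 + 2×6.09×√(1+1.5²) = 26.76 ft
R = A/P = 84.86/26.76 = 3.172 ft
Q = (1.486/n)·A·R^(2/3)·S^(1/2) = (1.486/0.033) × 84.86 × 3.172^(2/3) × 0.0026^(1/2) = 420.6 ft³/s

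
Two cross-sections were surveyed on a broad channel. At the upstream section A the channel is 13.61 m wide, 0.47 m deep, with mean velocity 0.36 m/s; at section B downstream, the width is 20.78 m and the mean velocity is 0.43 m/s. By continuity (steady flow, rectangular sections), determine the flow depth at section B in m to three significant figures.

0.258 m

Q = A₁V₁ = (13.61×0.47) × 0.36 = 2.303 m³/s
d₂ = Q/(b₂ V₂) = 2.303/(20.78×0.43) = 0.2577 m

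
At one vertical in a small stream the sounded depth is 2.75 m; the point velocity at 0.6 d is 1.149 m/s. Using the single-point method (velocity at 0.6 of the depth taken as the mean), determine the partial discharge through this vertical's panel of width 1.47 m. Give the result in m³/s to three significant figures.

4.64 m³/s

v̄ = v₀.₆ = 1.149 m/s
q = v̄ × d × w = 1.149 × 2.75 × 1.47 = 4.645 m³/s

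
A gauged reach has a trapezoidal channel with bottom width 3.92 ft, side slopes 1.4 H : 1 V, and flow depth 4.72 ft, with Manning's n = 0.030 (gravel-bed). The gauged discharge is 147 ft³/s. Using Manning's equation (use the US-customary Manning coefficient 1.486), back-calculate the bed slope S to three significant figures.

0.00107

A = (b + z·y)·y = (3.92 + 1.4×4.72)×4.72 = 49.69 ft²
P = b + 2y√(1+z²) = 3.92 + 2×4.72×√(1+1.4²) = 20.16 ft
R = A/P = 49.69/20.16 = 2.465 ft
S = (Q·n / (1.486·A·R^(2/3)))² = (147×0.030 / (1.486×49.69×1.825))² = 0.001071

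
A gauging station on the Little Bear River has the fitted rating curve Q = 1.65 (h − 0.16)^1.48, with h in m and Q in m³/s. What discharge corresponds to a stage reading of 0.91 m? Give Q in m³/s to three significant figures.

Q = 1.65 × (0.91 − 0.16)^1.48 = 1.65 × 0.75^1.48 = 1.078 m³/s

1.08 m³/s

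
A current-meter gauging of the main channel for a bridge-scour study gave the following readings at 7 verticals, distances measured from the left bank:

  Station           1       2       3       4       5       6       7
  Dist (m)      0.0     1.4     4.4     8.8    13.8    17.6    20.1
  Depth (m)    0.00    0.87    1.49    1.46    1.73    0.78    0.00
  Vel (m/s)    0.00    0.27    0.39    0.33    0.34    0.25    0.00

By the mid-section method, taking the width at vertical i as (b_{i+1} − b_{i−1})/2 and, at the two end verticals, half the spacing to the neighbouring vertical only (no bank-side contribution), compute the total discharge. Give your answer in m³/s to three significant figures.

8.13 m³/s

w_2 = (4.4 − 0.0)/2 = 2.2 m; q_2 = 0.27 × 0.87 × 2.2 = 0.5168 m³/s
w_3 = (8.8 − 1.4)/2 = 3.7 m; q_3 = 0.39 × 1.49 × 3.7 = 2.150 m³/s
w_4 = (13.8 − 4.4)/2 = 4.7 m; q_4 = 0.33 × 1.46 × 4.7 = 2.264 m³/s
w_5 = (17.6 − 8.8)/2 = 4.4 m; q_5 = 0.34 × 1.73 × 4.4 = 2.588 m³/s
w_6 = (20.1 − 13.8)/2 = 3.15 m; q_6 = 0.25 × 0.78 × 3.15 = 0.6143 m³/s
Stations 1, 7 contribute zero (depth or velocity is 0).
Q = Σ qᵢ = 8.134 m³/s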